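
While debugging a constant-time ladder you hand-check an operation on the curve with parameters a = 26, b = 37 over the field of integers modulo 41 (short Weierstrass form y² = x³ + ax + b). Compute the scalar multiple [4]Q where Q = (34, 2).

(6, 32)

Double-and-add on 4 = (100)₂. Start with Q = (34, 2) for the leading 1-bit.
double: tangent at (34, 2): λ = (3·34² + 26)/(2·2) ≡ 9/4. 4⁻¹ ≡ 31 (mod 41), so λ ≡ 9·31 ≡ 33.
  x = λ² - 34 - 34 = 1089 - 68 ≡ 37; y = λ·(34 - 37) - 2 ≡ 22. → (37, 22)
double: tangent at (37, 22): λ = (3·37² + 26)/(2·22) ≡ 33/3. 3⁻¹ ≡ 14 (mod 41), so λ ≡ 33·14 ≡ 11.
  x = λ² - 37 - 37 = 121 - 74 ≡ 6; y = λ·(37 - 6) - 22 ≡ 32. → (6, 32)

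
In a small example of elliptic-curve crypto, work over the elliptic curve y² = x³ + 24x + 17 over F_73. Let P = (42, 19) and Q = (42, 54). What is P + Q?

O

The two points share x = 42 and their y-coordinates satisfy 19 + 54 ≡ 0 (mod 73), so they are inverses. Their sum is 𝒪.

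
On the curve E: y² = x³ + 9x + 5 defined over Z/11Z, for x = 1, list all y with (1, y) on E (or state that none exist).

x³ + 9x + 5 = 15 ≡ 4 (mod 11).
Square roots of 4 mod 11: 2 and 9 (since 2² = 4 ≡ 4).

2, 9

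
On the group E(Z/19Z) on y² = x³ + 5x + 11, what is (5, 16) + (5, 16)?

tangent at (5, 16): λ = (3·5² + 5)/(2·16) ≡ 4/13. 13⁻¹ ≡ 3 (mod 19) since 13·3 = 39 ≡ 1, so λ ≡ 4·3 ≡ 12.
  x = λ² - 5 - 5 = 144 - 10 ≡ 1; y = λ·(5 - 1) - 16 ≡ 13. → (1, 13)

(1, 13)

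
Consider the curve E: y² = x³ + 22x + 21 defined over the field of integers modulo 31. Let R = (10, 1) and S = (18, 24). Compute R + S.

(10, 1) + (18, 24). λ = (24 - 1)/(18 - 10) ≡ 23/8 mod 31. 8⁻¹ ≡ 4 (mod 31) since 8·4 = 32 ≡ 1, so λ ≡ 30.
  x = λ² - 10 - 18 = 900 - 28 ≡ 4; y = λ·(10 - 4) - 1 ≡ 24. → (4, 24)

(4, 24)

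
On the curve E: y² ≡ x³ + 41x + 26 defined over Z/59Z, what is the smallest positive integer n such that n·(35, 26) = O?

12

2P: tangent at (35, 26): λ = (3·35² + 41)/(2·26) ≡ 58/52. 52⁻¹ ≡ 42 (mod 59), so λ ≡ 58·42 ≡ 17.
  x = λ² - 35 - 35 = 289 - 70 ≡ 42; y = λ·(35 - 42) - 26 ≡ 32. → (42, 32)
3P: (42, 32) + (35, 26). λ = (26 - 32)/(35 - 42) ≡ 53/52 mod 59. 52⁻¹ ≡ 42 (mod 59), so λ ≡ 43.
  x = λ² - 42 - 35 = 1849 - 77 ≡ 2; y = λ·(42 - 2) - 32 ≡ 36. → (2, 36)
4P: (2, 36) + (35, 26). λ = (26 - 36)/(35 - 2) ≡ 49/33 mod 59. 33⁻¹ ≡ 34 (mod 59) since 33·34 = 1122 ≡ 1, so λ ≡ 14.
  x = λ² - 2 - 35 = 196 - 37 ≡ 41; y = λ·(2 - 41) - 36 ≡ 8. → (41, 8)
5P: (41, 8) + (35, 26). λ = (26 - 8)/(35 - 41) ≡ 18/53 mod 59. 53⁻¹ ≡ 49 (mod 59), so λ ≡ 56.
  x = λ² - 41 - 35 = 3136 - 76 ≡ 51; y = λ·(41 - 51) - 8 ≡ 22. → (51, 22)
6P: (51, 22) + (35, 26). λ = (26 - 22)/(35 - 51) ≡ 4/43 mod 59. 43⁻¹ ≡ 11 (mod 59), so λ ≡ 44.
  x = λ² - 51 - 35 = 1936 - 86 ≡ 21; y = λ·(51 - 21) - 22 ≡ 0. → (21, 0)
7P: (21, 0) + (35, 26). λ = (26 - 0)/(35 - 21) ≡ 26/14 mod 59. 14⁻¹ ≡ 38 (mod 59), so λ ≡ 44.
  x = λ² - 21 - 35 = 1936 - 56 ≡ 51; y = λ·(21 - 51) - 0 ≡ 37. → (51, 37)
8P: (51, 37) + (35, 26). λ = (26 - 37)/(35 - 51) ≡ 48/43 mod 59. 43⁻¹ ≡ 11 (mod 59), so λ ≡ 56.
  x = λ² - 51 - 35 = 3136 - 86 ≡ 41; y = λ·(51 - 41) - 37 ≡ 51. → (41, 51)
9P: (41, 51) + (35, 26). λ = (26 - 51)/(35 - 41) ≡ 34/53 mod 59. 53⁻¹ ≡ 49 (mod 59), so λ ≡ 14.
  x = λ² - 41 - 35 = 196 - 76 ≡ 2; y = λ·(41 - 2) - 51 ≡ 23. → (2, 23)
10P: (2, 23) + (35, 26). λ = (26 - 23)/(35 - 2) ≡ 3/33 mod 59. 33⁻¹ ≡ 34 (mod 59) since 33·34 = 1122 ≡ 1, so λ ≡ 43.
  x = λ² - 2 - 35 = 1849 - 37 ≡ 42; y = λ·(2 - 42) - 23 ≡ 27. → (42, 27)
11P: (42, 27) + (35, 26). λ = (26 - 27)/(35 - 42) ≡ 58/52 mod 59. 52⁻¹ ≡ 42 (mod 59), so λ ≡ 17.
  x = λ² - 42 - 35 = 289 - 77 ≡ 35; y = λ·(42 - 35) - 27 ≡ 33. → (35, 33)
12P: (35, 33) + (35, 26): same x and y₁ ≡ -y₂, so the sum is O.
12P = O, so the order is 12.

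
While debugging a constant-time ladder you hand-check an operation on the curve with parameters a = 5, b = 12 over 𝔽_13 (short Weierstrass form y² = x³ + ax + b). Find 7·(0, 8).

(0, 5)

Write Q = (0, 8).
Double-and-add on 7 = (111)₂. Start with Q = (0, 8) for the leading 1-bit.
double: tangent at (0, 8): λ = (3·0² + 5)/(2·8) ≡ 5/3. 3⁻¹ ≡ 9 (mod 13), so λ ≡ 5·9 ≡ 6.
  x = λ² - 0 - 0 = 36 - 0 ≡ 10; y = λ·(0 - 10) - 8 ≡ 10. → (10, 10)
add Q: (10, 10) + (0, 8). λ = (8 - 10)/(0 - 10) ≡ 11/3 mod 13. 3⁻¹ ≡ 9 (mod 13), so λ ≡ 8.
  x = λ² - 10 - 0 = 64 - 10 ≡ 2; y = λ·(10 - 2) - 10 ≡ 2. → (2, 2)
double: tangent at (2, 2): λ = (3·2² + 5)/(2·2) ≡ 4/4. 4⁻¹ ≡ 10 (mod 13), so λ ≡ 4·10 ≡ 1.
  x = λ² - 2 - 2 = 1 - 4 ≡ 10; y = λ·(2 - 10) - 2 ≡ 3. → (10, 3)
add Q: (10, 3) + (0, 8). λ = (8 - 3)/(0 - 10) ≡ 5/3 mod 13. 3⁻¹ ≡ 9 (mod 13) since 3·9 = 27 ≡ 1, so λ ≡ 6.
  x = λ² - 10 - 0 = 36 - 10 ≡ 0; y = λ·(10 - 0) - 3 ≡ 5. → (0, 5)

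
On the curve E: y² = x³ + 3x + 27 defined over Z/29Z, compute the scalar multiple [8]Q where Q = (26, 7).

Double-and-add on 8 = (1000)₂. Start with Q = (26, 7) for the leading 1-bit.
double: tangent at (26, 7): λ = (3·26² + 3)/(2·7) ≡ 1/14. 14⁻¹ ≡ 27 (mod 29), so λ ≡ 1·27 ≡ 27.
  x = λ² - 26 - 26 = 729 - 52 ≡ 10; y = λ·(26 - 10) - 7 ≡ 19. → (10, 19)
double: tangent at (10, 19): λ = (3·10² + 3)/(2·19) ≡ 13/9. 9⁻¹ ≡ 13 (mod 29), so λ ≡ 13·13 ≡ 24.
  x = λ² - 10 - 10 = 576 - 20 ≡ 5; y = λ·(10 - 5) - 19 ≡ 14. → (5, 14)
double: tangent at (5, 14): λ = (3·5² + 3)/(2·14) ≡ 20/28. 28⁻¹ ≡ 28 (mod 29), so λ ≡ 20·28 ≡ 9.
  x = λ² - 5 - 5 = 81 - 10 ≡ 13; y = λ·(5 - 13) - 14 ≡ 1. → (13, 1)

(13, 1)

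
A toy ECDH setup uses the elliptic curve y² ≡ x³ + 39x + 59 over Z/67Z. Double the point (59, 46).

(63, 43)

tangent at (59, 46): λ = (3·59² + 39)/(2·46) ≡ 30/25. 25⁻¹ ≡ 59 (mod 67) since 25·59 = 1475 ≡ 1, so λ ≡ 30·59 ≡ 28.
  x = λ² - 59 - 59 = 784 - 118 ≡ 63; y = λ·(59 - 63) - 46 ≡ 43. → (63, 43)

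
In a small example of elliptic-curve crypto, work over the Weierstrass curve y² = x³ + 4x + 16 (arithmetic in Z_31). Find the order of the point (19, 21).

2P: tangent at (19, 21): λ = (3·19² + 4)/(2·21) ≡ 2/11. 11⁻¹ ≡ 17 (mod 31) since 11·17 = 187 ≡ 1, so λ ≡ 2·17 ≡ 3.
  x = λ² - 19 - 19 = 9 - 38 ≡ 2; y = λ·(19 - 2) - 21 ≡ 30. → (2, 30)
3P: (2, 30) + (19, 21). λ = (21 - 30)/(19 - 2) ≡ 22/17 mod 31. 17⁻¹ ≡ 11 (mod 31), so λ ≡ 25.
  x = λ² - 2 - 19 = 625 - 21 ≡ 15; y = λ·(2 - 15) - 30 ≡ 17. → (15, 17)
4P: (15, 17) + (19, 21). λ = (21 - 17)/(19 - 15) ≡ 4/4 mod 31. 4⁻¹ ≡ 8 (mod 31) since 4·8 = 32 ≡ 1, so λ ≡ 1.
  x = λ² - 15 - 19 = 1 - 34 ≡ 29; y = λ·(15 - 29) - 17 ≡ 0. → (29, 0)
5P: (29, 0) + (19, 21). λ = (21 - 0)/(19 - 29) ≡ 21/21 mod 31. 21⁻¹ ≡ 3 (mod 31), so λ ≡ 1.
  x = λ² - 29 - 19 = 1 - 48 ≡ 15; y = λ·(29 - 15) - 0 ≡ 14. → (15, 14)
6P: (15, 14) + (19, 21). λ = (21 - 14)/(19 - 15) ≡ 7/4 mod 31. 4⁻¹ ≡ 8 (mod 31), so λ ≡ 25.
  x = λ² - 15 - 19 = 625 - 34 ≡ 2; y = λ·(15 - 2) - 14 ≡ 1. → (2, 1)
7P: (2, 1) + (19, 21). λ = (21 - 1)/(19 - 2) ≡ 20/17 mod 31. 17⁻¹ ≡ 11 (mod 31), so λ ≡ 3.
  x = λ² - 2 - 19 = 9 - 21 ≡ 19; y = λ·(2 - 19) - 1 ≡ 10. → (19, 10)
8P: (19, 10) + (19, 21): same x and y₁ ≡ -y₂, so the sum is the point at infinity.
8P = the point at infinity, so the order is 8.

8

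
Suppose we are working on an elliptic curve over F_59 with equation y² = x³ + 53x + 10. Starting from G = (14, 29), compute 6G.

Repeated addition: build up to 6G.
2G: tangent at (14, 29): λ = (3·14² + 53)/(2·29) ≡ 51/58. 58⁻¹ ≡ 58 (mod 59), so λ ≡ 51·58 ≡ 8.
  x = λ² - 14 - 14 = 64 - 28 ≡ 36; y = λ·(14 - 36) - 29 ≡ 31. → (36, 31)
3G: (36, 31) + (14, 29). λ = (29 - 31)/(14 - 36) ≡ 57/37 mod 59. 37⁻¹ ≡ 8 (mod 59), so λ ≡ 43.
  x = λ² - 36 - 14 = 1849 - 50 ≡ 29; y = λ·(36 - 29) - 31 ≡ 34. → (29, 34)
4G: (29, 34) + (14, 29). λ = (29 - 34)/(14 - 29) ≡ 54/44 mod 59. 44⁻¹ ≡ 55 (mod 59) since 44·55 = 2420 ≡ 1, so λ ≡ 20.
  x = λ² - 29 - 14 = 400 - 43 ≡ 3; y = λ·(29 - 3) - 34 ≡ 14. → (3, 14)
5G: (3, 14) + (14, 29). λ = (29 - 14)/(14 - 3) ≡ 15/11 mod 59. 11⁻¹ ≡ 43 (mod 59) since 11·43 = 473 ≡ 1, so λ ≡ 55.
  x = λ² - 3 - 14 = 3025 - 17 ≡ 58; y = λ·(3 - 58) - 14 ≡ 29. → (58, 29)
6G: (58, 29) + (14, 29). λ = (29 - 29)/(14 - 58) ≡ 0/15 mod 59. 15⁻¹ ≡ 4 (mod 59) since 15·4 = 60 ≡ 1, so λ ≡ 0.
  x = λ² - 58 - 14 = 0 - 72 ≡ 46; y = λ·(58 - 46) - 29 ≡ 30. → (46, 30)

(46, 30)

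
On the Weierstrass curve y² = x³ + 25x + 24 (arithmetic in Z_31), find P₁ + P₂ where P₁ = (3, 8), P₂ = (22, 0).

(3, 8) + (22, 0). λ = (0 - 8)/(22 - 3) ≡ 23/19 mod 31. 19⁻¹ ≡ 18 (mod 31), so λ ≡ 11.
  x = λ² - 3 - 22 = 121 - 25 ≡ 3; y = λ·(3 - 3) - 8 ≡ 23. → (3, 23)

(3, 23)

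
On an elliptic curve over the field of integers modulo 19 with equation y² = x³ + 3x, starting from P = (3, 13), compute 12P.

Double-and-add on 12 = (1100)₂. Start with P = (3, 13) for the leading 1-bit.
double: tangent at (3, 13): λ = (3·3² + 3)/(2·13) ≡ 11/7. 7⁻¹ ≡ 11 (mod 19), so λ ≡ 11·11 ≡ 7.
  x = λ² - 3 - 3 = 49 - 6 ≡ 5; y = λ·(3 - 5) - 13 ≡ 11. → (5, 11)
add P: (5, 11) + (3, 13). λ = (13 - 11)/(3 - 5) ≡ 2/17 mod 19. 17⁻¹ ≡ 9 (mod 19) since 17·9 = 153 ≡ 1, so λ ≡ 18.
  x = λ² - 5 - 3 = 324 - 8 ≡ 12; y = λ·(5 - 12) - 11 ≡ 15. → (12, 15)
double: tangent at (12, 15): λ = (3·12² + 3)/(2·15) ≡ 17/11. 11⁻¹ ≡ 7 (mod 19) since 11·7 = 77 ≡ 1, so λ ≡ 17·7 ≡ 5.
  x = λ² - 12 - 12 = 25 - 24 ≡ 1; y = λ·(12 - 1) - 15 ≡ 2. → (1, 2)
double: tangent at (1, 2): λ = (3·1² + 3)/(2·2) ≡ 6/4. 4⁻¹ ≡ 5 (mod 19) since 4·5 = 20 ≡ 1, so λ ≡ 6·5 ≡ 11.
  x = λ² - 1 - 1 = 121 - 2 ≡ 5; y = λ·(1 - 5) - 2 ≡ 11. → (5, 11)

(5, 11)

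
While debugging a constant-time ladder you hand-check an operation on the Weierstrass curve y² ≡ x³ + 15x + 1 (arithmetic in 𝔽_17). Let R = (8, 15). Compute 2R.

tangent at (8, 15): λ = (3·8² + 15)/(2·15) ≡ 3/13. 13⁻¹ ≡ 4 (mod 17) since 13·4 = 52 ≡ 1, so λ ≡ 3·4 ≡ 12.
  x = λ² - 8 - 8 = 144 - 16 ≡ 9; y = λ·(8 - 9) - 15 ≡ 7. → (9, 7)

(9, 7)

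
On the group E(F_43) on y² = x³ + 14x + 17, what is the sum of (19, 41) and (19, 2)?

The two points share x = 19 and their y-coordinates satisfy 41 + 2 ≡ 0 (mod 43), so they are inverses. Their sum is the point at infinity.

O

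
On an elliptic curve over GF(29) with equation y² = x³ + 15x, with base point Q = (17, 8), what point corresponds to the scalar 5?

(27, 22)

Repeated addition: build up to 5Q.
2Q: tangent at (17, 8): λ = (3·17² + 15)/(2·8) ≡ 12/16. 16⁻¹ ≡ 20 (mod 29) since 16·20 = 320 ≡ 1, so λ ≡ 12·20 ≡ 8.
  x = λ² - 17 - 17 = 64 - 34 ≡ 1; y = λ·(17 - 1) - 8 ≡ 4. → (1, 4)
3Q: (1, 4) + (17, 8). λ = (8 - 4)/(17 - 1) ≡ 4/16 mod 29. 16⁻¹ ≡ 20 (mod 29), so λ ≡ 22.
  x = λ² - 1 - 17 = 484 - 18 ≡ 2; y = λ·(1 - 2) - 4 ≡ 3. → (2, 3)
4Q: (2, 3) + (17, 8). λ = (8 - 3)/(17 - 2) ≡ 5/15 mod 29. 15⁻¹ ≡ 2 (mod 29), so λ ≡ 10.
  x = λ² - 2 - 17 = 100 - 19 ≡ 23; y = λ·(2 - 23) - 3 ≡ 19. → (23, 19)
5Q: (23, 19) + (17, 8). λ = (8 - 19)/(17 - 23) ≡ 18/23 mod 29. 23⁻¹ ≡ 24 (mod 29), so λ ≡ 26.
  x = λ² - 23 - 17 = 676 - 40 ≡ 27; y = λ·(23 - 27) - 19 ≡ 22. → (27, 22)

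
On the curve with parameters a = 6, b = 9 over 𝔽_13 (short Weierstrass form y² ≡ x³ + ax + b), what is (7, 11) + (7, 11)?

tangent at (7, 11): λ = (3·7² + 6)/(2·11) ≡ 10/9. 9⁻¹ ≡ 3 (mod 13), so λ ≡ 10·3 ≡ 4.
  x = λ² - 7 - 7 = 16 - 14 ≡ 2; y = λ·(7 - 2) - 11 ≡ 9. → (2, 9)

(2, 9)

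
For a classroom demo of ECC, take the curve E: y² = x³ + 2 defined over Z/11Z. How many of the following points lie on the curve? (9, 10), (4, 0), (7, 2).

(9, 10): 10² ≡ 1, rhs ≡ 5 → off.
(4, 0): 0² ≡ 0, rhs ≡ 0 → on.
(7, 2): 2² ≡ 4, rhs ≡ 4 → on.

2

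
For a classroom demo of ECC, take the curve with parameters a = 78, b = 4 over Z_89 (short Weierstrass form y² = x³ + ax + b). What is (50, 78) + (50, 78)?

tangent at (50, 78): λ = (3·50² + 78)/(2·78) ≡ 13/67. 67⁻¹ ≡ 4 (mod 89) since 67·4 = 268 ≡ 1, so λ ≡ 13·4 ≡ 52.
  x = λ² - 50 - 50 = 2704 - 100 ≡ 23; y = λ·(50 - 23) - 78 ≡ 80. → (23, 80)

(23, 80)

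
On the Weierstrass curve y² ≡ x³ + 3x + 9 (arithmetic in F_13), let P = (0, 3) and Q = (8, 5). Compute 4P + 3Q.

(8, 8)

First 4P:
Repeated addition: build up to 4P.
2P: tangent at (0, 3): λ = (3·0² + 3)/(2·3) ≡ 3/6. 6⁻¹ ≡ 11 (mod 13) since 6·11 = 66 ≡ 1, so λ ≡ 3·11 ≡ 7.
  x = λ² - 0 - 0 = 49 - 0 ≡ 10; y = λ·(0 - 10) - 3 ≡ 5. → (10, 5)
3P: (10, 5) + (0, 3). λ = (3 - 5)/(0 - 10) ≡ 11/3 mod 13. 3⁻¹ ≡ 9 (mod 13), so λ ≡ 8.
  x = λ² - 10 - 0 = 64 - 10 ≡ 2; y = λ·(10 - 2) - 5 ≡ 7. → (2, 7)
4P: (2, 7) + (0, 3). λ = (3 - 7)/(0 - 2) ≡ 9/11 mod 13. 11⁻¹ ≡ 6 (mod 13) since 11·6 = 66 ≡ 1, so λ ≡ 2.
  x = λ² - 2 - 0 = 4 - 2 ≡ 2; y = λ·(2 - 2) - 7 ≡ 6. → (2, 6)
4P = (2, 6).
Next 3Q:
Repeated addition: build up to 3Q.
2Q: tangent at (8, 5): λ = (3·8² + 3)/(2·5) ≡ 0/10. 10⁻¹ ≡ 4 (mod 13), so λ ≡ 0·4 ≡ 0.
  x = λ² - 8 - 8 = 0 - 16 ≡ 10; y = λ·(8 - 10) - 5 ≡ 8. → (10, 8)
3Q: (10, 8) + (8, 5). λ = (5 - 8)/(8 - 10) ≡ 10/11 mod 13. 11⁻¹ ≡ 6 (mod 13) since 11·6 = 66 ≡ 1, so λ ≡ 8.
  x = λ² - 10 - 8 = 64 - 18 ≡ 7; y = λ·(10 - 7) - 8 ≡ 3. → (7, 3)
3Q = (7, 3).
Finally 4P + 3Q:
(2, 6) + (7, 3). λ = (3 - 6)/(7 - 2) ≡ 10/5 mod 13. 5⁻¹ ≡ 8 (mod 13) since 5·8 = 40 ≡ 1, so λ ≡ 2.
  x = λ² - 2 - 7 = 4 - 9 ≡ 8; y = λ·(2 - 8) - 6 ≡ 8. → (8, 8)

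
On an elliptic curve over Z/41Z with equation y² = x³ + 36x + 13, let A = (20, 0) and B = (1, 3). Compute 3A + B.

First 3A:
Repeated addition: build up to 3A.
2A: (20, 0) + (20, 0): same x and y₁ ≡ -y₂, so the sum is 𝒪.
3A: 𝒪 + (20, 0) = (20, 0) (identity).
3A = (20, 0).
Finally 3A + B:
(20, 0) + (1, 3). λ = (3 - 0)/(1 - 20) ≡ 3/22 mod 41. 22⁻¹ ≡ 28 (mod 41), so λ ≡ 2.
  x = λ² - 20 - 1 = 4 - 21 ≡ 24; y = λ·(20 - 24) - 0 ≡ 33. → (24, 33)

(24, 33)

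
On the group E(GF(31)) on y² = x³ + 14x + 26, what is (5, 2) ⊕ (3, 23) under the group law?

(17, 0)

(5, 2) + (3, 23). λ = (23 - 2)/(3 - 5) ≡ 21/29 mod 31. 29⁻¹ ≡ 15 (mod 31), so λ ≡ 5.
  x = λ² - 5 - 3 = 25 - 8 ≡ 17; y = λ·(5 - 17) - 2 ≡ 0. → (17, 0)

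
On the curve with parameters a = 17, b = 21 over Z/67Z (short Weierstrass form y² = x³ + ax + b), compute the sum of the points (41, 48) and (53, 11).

(63, 31)

(41, 48) + (53, 11). λ = (11 - 48)/(53 - 41) ≡ 30/12 mod 67. 12⁻¹ ≡ 28 (mod 67), so λ ≡ 36.
  x = λ² - 41 - 53 = 1296 - 94 ≡ 63; y = λ·(41 - 63) - 48 ≡ 31. → (63, 31)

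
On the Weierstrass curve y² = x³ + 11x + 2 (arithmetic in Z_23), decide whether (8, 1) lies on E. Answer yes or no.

y² = 1² ≡ 1; x³ + 11x + 2 = 602 ≡ 4 (mod 23). 1 ≠ 4.

no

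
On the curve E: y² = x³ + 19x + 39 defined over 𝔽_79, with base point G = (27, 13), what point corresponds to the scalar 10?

Double-and-add on 10 = (1010)₂. Start with G = (27, 13) for the leading 1-bit.
double: tangent at (27, 13): λ = (3·27² + 19)/(2·13) ≡ 73/26. 26⁻¹ ≡ 76 (mod 79) since 26·76 = 1976 ≡ 1, so λ ≡ 73·76 ≡ 18.
  x = λ² - 27 - 27 = 324 - 54 ≡ 33; y = λ·(27 - 33) - 13 ≡ 37. → (33, 37)
double: tangent at (33, 37): λ = (3·33² + 19)/(2·37) ≡ 47/74. 74⁻¹ ≡ 63 (mod 79) since 74·63 = 4662 ≡ 1, so λ ≡ 47·63 ≡ 38.
  x = λ² - 33 - 33 = 1444 - 66 ≡ 35; y = λ·(33 - 35) - 37 ≡ 45. → (35, 45)
add G: (35, 45) + (27, 13). λ = (13 - 45)/(27 - 35) ≡ 47/71 mod 79. 71⁻¹ ≡ 69 (mod 79) since 71·69 = 4899 ≡ 1, so λ ≡ 4.
  x = λ² - 35 - 27 = 16 - 62 ≡ 33; y = λ·(35 - 33) - 45 ≡ 42. → (33, 42)
double: tangent at (33, 42): λ = (3·33² + 19)/(2·42) ≡ 47/5. 5⁻¹ ≡ 16 (mod 79), so λ ≡ 47·16 ≡ 41.
  x = λ² - 33 - 33 = 1681 - 66 ≡ 35; y = λ·(33 - 35) - 42 ≡ 34. → (35, 34)

(35, 34)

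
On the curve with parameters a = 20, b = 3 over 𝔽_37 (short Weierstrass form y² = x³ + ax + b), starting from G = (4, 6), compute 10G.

Repeated addition: build up to 10G.
2G: tangent at (4, 6): λ = (3·4² + 20)/(2·6) ≡ 31/12. 12⁻¹ ≡ 34 (mod 37), so λ ≡ 31·34 ≡ 18.
  x = λ² - 4 - 4 = 324 - 8 ≡ 20; y = λ·(4 - 20) - 6 ≡ 2. → (20, 2)
3G: (20, 2) + (4, 6). λ = (6 - 2)/(4 - 20) ≡ 4/21 mod 37. 21⁻¹ ≡ 30 (mod 37) since 21·30 = 630 ≡ 1, so λ ≡ 9.
  x = λ² - 20 - 4 = 81 - 24 ≡ 20; y = λ·(20 - 20) - 2 ≡ 35. → (20, 35)
4G: (20, 35) + (4, 6). λ = (6 - 35)/(4 - 20) ≡ 8/21 mod 37. 21⁻¹ ≡ 30 (mod 37), so λ ≡ 18.
  x = λ² - 20 - 4 = 324 - 24 ≡ 4; y = λ·(20 - 4) - 35 ≡ 31. → (4, 31)
5G: (4, 31) + (4, 6): same x and y₁ ≡ -y₂, so the sum is 𝒪.
6G: 𝒪 + (4, 6) = (4, 6) (identity).
7G: tangent at (4, 6): λ = (3·4² + 20)/(2·6) ≡ 31/12. 12⁻¹ ≡ 34 (mod 37) since 12·34 = 408 ≡ 1, so λ ≡ 31·34 ≡ 18.
  x = λ² - 4 - 4 = 324 - 8 ≡ 20; y = λ·(4 - 20) - 6 ≡ 2. → (20, 2)
8G: (20, 2) + (4, 6). λ = (6 - 2)/(4 - 20) ≡ 4/21 mod 37. 21⁻¹ ≡ 30 (mod 37), so λ ≡ 9.
  x = λ² - 20 - 4 = 81 - 24 ≡ 20; y = λ·(20 - 20) - 2 ≡ 35. → (20, 35)
9G: (20, 35) + (4, 6). λ = (6 - 35)/(4 - 20) ≡ 8/21 mod 37. 21⁻¹ ≡ 30 (mod 37) since 21·30 = 630 ≡ 1, so λ ≡ 18.
  x = λ² - 20 - 4 = 324 - 24 ≡ 4; y = λ·(20 - 4) - 35 ≡ 31. → (4, 31)
10G: (4, 31) + (4, 6): same x and y₁ ≡ -y₂, so the sum is 𝒪.

O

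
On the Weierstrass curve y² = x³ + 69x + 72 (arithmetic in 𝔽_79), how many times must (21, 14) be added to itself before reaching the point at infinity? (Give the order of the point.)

2P: tangent at (21, 14): λ = (3·21² + 69)/(2·14) ≡ 49/28. 28⁻¹ ≡ 48 (mod 79), so λ ≡ 49·48 ≡ 61.
  x = λ² - 21 - 21 = 3721 - 42 ≡ 45; y = λ·(21 - 45) - 14 ≡ 23. → (45, 23)
3P: (45, 23) + (21, 14). λ = (14 - 23)/(21 - 45) ≡ 70/55 mod 79. 55⁻¹ ≡ 23 (mod 79) since 55·23 = 1265 ≡ 1, so λ ≡ 30.
  x = λ² - 45 - 21 = 900 - 66 ≡ 44; y = λ·(45 - 44) - 23 ≡ 7. → (44, 7)
4P: (44, 7) + (21, 14). λ = (14 - 7)/(21 - 44) ≡ 7/56 mod 79. 56⁻¹ ≡ 24 (mod 79), so λ ≡ 10.
  x = λ² - 44 - 21 = 100 - 65 ≡ 35; y = λ·(44 - 35) - 7 ≡ 4. → (35, 4)
5P: (35, 4) + (21, 14). λ = (14 - 4)/(21 - 35) ≡ 10/65 mod 79. 65⁻¹ ≡ 62 (mod 79), so λ ≡ 67.
  x = λ² - 35 - 21 = 4489 - 56 ≡ 9; y = λ·(35 - 9) - 4 ≡ 0. → (9, 0)
6P: (9, 0) + (21, 14). λ = (14 - 0)/(21 - 9) ≡ 14/12 mod 79. 12⁻¹ ≡ 33 (mod 79) since 12·33 = 396 ≡ 1, so λ ≡ 67.
  x = λ² - 9 - 21 = 4489 - 30 ≡ 35; y = λ·(9 - 35) - 0 ≡ 75. → (35, 75)
7P: (35, 75) + (21, 14). λ = (14 - 75)/(21 - 35) ≡ 18/65 mod 79. 65⁻¹ ≡ 62 (mod 79), so λ ≡ 10.
  x = λ² - 35 - 21 = 100 - 56 ≡ 44; y = λ·(35 - 44) - 75 ≡ 72. → (44, 72)
8P: (44, 72) + (21, 14). λ = (14 - 72)/(21 - 44) ≡ 21/56 mod 79. 56⁻¹ ≡ 24 (mod 79) since 56·24 = 1344 ≡ 1, so λ ≡ 30.
  x = λ² - 44 - 21 = 900 - 65 ≡ 45; y = λ·(44 - 45) - 72 ≡ 56. → (45, 56)
9P: (45, 56) + (21, 14). λ = (14 - 56)/(21 - 45) ≡ 37/55 mod 79. 55⁻¹ ≡ 23 (mod 79), so λ ≡ 61.
  x = λ² - 45 - 21 = 3721 - 66 ≡ 21; y = λ·(45 - 21) - 56 ≡ 65. → (21, 65)
10P: (21, 65) + (21, 14): same x and y₁ ≡ -y₂, so the sum is the point at infinity.
10P = the point at infinity, so the order is 10.

10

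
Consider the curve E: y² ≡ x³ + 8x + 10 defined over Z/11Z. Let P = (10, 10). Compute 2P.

tangent at (10, 10): λ = (3·10² + 8)/(2·10) ≡ 0/9. 9⁻¹ ≡ 5 (mod 11), so λ ≡ 0·5 ≡ 0.
  x = λ² - 10 - 10 = 0 - 20 ≡ 2; y = λ·(10 - 2) - 10 ≡ 1. → (2, 1)

(2, 1)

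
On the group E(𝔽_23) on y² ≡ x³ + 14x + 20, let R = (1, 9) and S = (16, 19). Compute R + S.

(1, 9) + (16, 19). λ = (19 - 9)/(16 - 1) ≡ 10/15 mod 23. 15⁻¹ ≡ 20 (mod 23), so λ ≡ 16.
  x = λ² - 1 - 16 = 256 - 17 ≡ 9; y = λ·(1 - 9) - 9 ≡ 1. → (9, 1)

(9, 1)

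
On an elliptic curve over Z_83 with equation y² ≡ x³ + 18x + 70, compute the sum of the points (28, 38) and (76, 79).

(28, 38) + (76, 79). λ = (79 - 38)/(76 - 28) ≡ 41/48 mod 83. 48⁻¹ ≡ 64 (mod 83), so λ ≡ 51.
  x = λ² - 28 - 76 = 2601 - 104 ≡ 7; y = λ·(28 - 7) - 38 ≡ 37. → (7, 37)

(7, 37)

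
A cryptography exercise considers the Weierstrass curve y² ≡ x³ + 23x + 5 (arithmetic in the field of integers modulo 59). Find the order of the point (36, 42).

4

2P: tangent at (36, 42): λ = (3·36² + 23)/(2·42) ≡ 17/25. 25⁻¹ ≡ 26 (mod 59) since 25·26 = 650 ≡ 1, so λ ≡ 17·26 ≡ 29.
  x = λ² - 36 - 36 = 841 - 72 ≡ 2; y = λ·(36 - 2) - 42 ≡ 0. → (2, 0)
3P: (2, 0) + (36, 42). λ = (42 - 0)/(36 - 2) ≡ 42/34 mod 59. 34⁻¹ ≡ 33 (mod 59), so λ ≡ 29.
  x = λ² - 2 - 36 = 841 - 38 ≡ 36; y = λ·(2 - 36) - 0 ≡ 17. → (36, 17)
4P: (36, 17) + (36, 42): same x and y₁ ≡ -y₂, so the sum is O.
4P = O, so the order is 4.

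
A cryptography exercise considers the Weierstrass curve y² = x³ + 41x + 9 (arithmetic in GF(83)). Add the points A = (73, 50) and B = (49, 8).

(73, 33)

(73, 50) + (49, 8). λ = (8 - 50)/(49 - 73) ≡ 41/59 mod 83. 59⁻¹ ≡ 38 (mod 83), so λ ≡ 64.
  x = λ² - 73 - 49 = 4096 - 122 ≡ 73; y = λ·(73 - 73) - 50 ≡ 33. → (73, 33)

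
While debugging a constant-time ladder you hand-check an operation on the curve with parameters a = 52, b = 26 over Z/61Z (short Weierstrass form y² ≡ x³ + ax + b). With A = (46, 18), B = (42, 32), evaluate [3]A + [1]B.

First 3A:
Repeated addition: build up to 3A.
2A: tangent at (46, 18): λ = (3·46² + 52)/(2·18) ≡ 56/36. 36⁻¹ ≡ 39 (mod 61), so λ ≡ 56·39 ≡ 49.
  x = λ² - 46 - 46 = 2401 - 92 ≡ 52; y = λ·(46 - 52) - 18 ≡ 54. → (52, 54)
3A: (52, 54) + (46, 18). λ = (18 - 54)/(46 - 52) ≡ 25/55 mod 61. 55⁻¹ ≡ 10 (mod 61), so λ ≡ 6.
  x = λ² - 52 - 46 = 36 - 98 ≡ 60; y = λ·(52 - 60) - 54 ≡ 20. → (60, 20)
3A = (60, 20).
Finally 3A + B:
(60, 20) + (42, 32). λ = (32 - 20)/(42 - 60) ≡ 12/43 mod 61. 43⁻¹ ≡ 44 (mod 61) since 43·44 = 1892 ≡ 1, so λ ≡ 40.
  x = λ² - 60 - 42 = 1600 - 102 ≡ 34; y = λ·(60 - 34) - 20 ≡ 44. → (34, 44)

(34, 44)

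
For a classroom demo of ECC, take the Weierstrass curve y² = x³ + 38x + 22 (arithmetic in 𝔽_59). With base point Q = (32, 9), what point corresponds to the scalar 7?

Repeated addition: build up to 7Q.
2Q: tangent at (32, 9): λ = (3·32² + 38)/(2·9) ≡ 42/18. 18⁻¹ ≡ 23 (mod 59), so λ ≡ 42·23 ≡ 22.
  x = λ² - 32 - 32 = 484 - 64 ≡ 7; y = λ·(32 - 7) - 9 ≡ 10. → (7, 10)
3Q: (7, 10) + (32, 9). λ = (9 - 10)/(32 - 7) ≡ 58/25 mod 59. 25⁻¹ ≡ 26 (mod 59) since 25·26 = 650 ≡ 1, so λ ≡ 33.
  x = λ² - 7 - 32 = 1089 - 39 ≡ 47; y = λ·(7 - 47) - 10 ≡ 27. → (47, 27)
4Q: (47, 27) + (32, 9). λ = (9 - 27)/(32 - 47) ≡ 41/44 mod 59. 44⁻¹ ≡ 55 (mod 59) since 44·55 = 2420 ≡ 1, so λ ≡ 13.
  x = λ² - 47 - 32 = 169 - 79 ≡ 31; y = λ·(47 - 31) - 27 ≡ 4. → (31, 4)
5Q: (31, 4) + (32, 9). λ = (9 - 4)/(32 - 31) ≡ 5/1 mod 59. 1⁻¹ ≡ 1 (mod 59), so λ ≡ 5.
  x = λ² - 31 - 32 = 25 - 63 ≡ 21; y = λ·(31 - 21) - 4 ≡ 46. → (21, 46)
6Q: (21, 46) + (32, 9). λ = (9 - 46)/(32 - 21) ≡ 22/11 mod 59. 11⁻¹ ≡ 43 (mod 59) since 11·43 = 473 ≡ 1, so λ ≡ 2.
  x = λ² - 21 - 32 = 4 - 53 ≡ 10; y = λ·(21 - 10) - 46 ≡ 35. → (10, 35)
7Q: (10, 35) + (32, 9). λ = (9 - 35)/(32 - 10) ≡ 33/22 mod 59. 22⁻¹ ≡ 51 (mod 59), so λ ≡ 31.
  x = λ² - 10 - 32 = 961 - 42 ≡ 34; y = λ·(10 - 34) - 35 ≡ 47. → (34, 47)

(34, 47)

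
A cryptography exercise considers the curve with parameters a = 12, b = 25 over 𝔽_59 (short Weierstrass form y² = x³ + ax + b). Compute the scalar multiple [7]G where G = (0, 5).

(9, 6)

Double-and-add on 7 = (111)₂. Start with G = (0, 5) for the leading 1-bit.
double: tangent at (0, 5): λ = (3·0² + 12)/(2·5) ≡ 12/10. 10⁻¹ ≡ 6 (mod 59) since 10·6 = 60 ≡ 1, so λ ≡ 12·6 ≡ 13.
  x = λ² - 0 - 0 = 169 - 0 ≡ 51; y = λ·(0 - 51) - 5 ≡ 40. → (51, 40)
add G: (51, 40) + (0, 5). λ = (5 - 40)/(0 - 51) ≡ 24/8 mod 59. 8⁻¹ ≡ 37 (mod 59), so λ ≡ 3.
  x = λ² - 51 - 0 = 9 - 51 ≡ 17; y = λ·(51 - 17) - 40 ≡ 3. → (17, 3)
double: tangent at (17, 3): λ = (3·17² + 12)/(2·3) ≡ 53/6. 6⁻¹ ≡ 10 (mod 59), so λ ≡ 53·10 ≡ 58.
  x = λ² - 17 - 17 = 3364 - 34 ≡ 26; y = λ·(17 - 26) - 3 ≡ 6. → (26, 6)
add G: (26, 6) + (0, 5). λ = (5 - 6)/(0 - 26) ≡ 58/33 mod 59. 33⁻¹ ≡ 34 (mod 59) since 33·34 = 1122 ≡ 1, so λ ≡ 25.
  x = λ² - 26 - 0 = 625 - 26 ≡ 9; y = λ·(26 - 9) - 6 ≡ 6. → (9, 6)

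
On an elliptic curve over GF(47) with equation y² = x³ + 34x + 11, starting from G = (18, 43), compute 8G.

(32, 11)

Repeated addition: build up to 8G.
2G: tangent at (18, 43): λ = (3·18² + 34)/(2·43) ≡ 19/39. 39⁻¹ ≡ 41 (mod 47) since 39·41 = 1599 ≡ 1, so λ ≡ 19·41 ≡ 27.
  x = λ² - 18 - 18 = 729 - 36 ≡ 35; y = λ·(18 - 35) - 43 ≡ 15. → (35, 15)
3G: (35, 15) + (18, 43). λ = (43 - 15)/(18 - 35) ≡ 28/30 mod 47. 30⁻¹ ≡ 11 (mod 47), so λ ≡ 26.
  x = λ² - 35 - 18 = 676 - 53 ≡ 12; y = λ·(35 - 12) - 15 ≡ 19. → (12, 19)
4G: (12, 19) + (18, 43). λ = (43 - 19)/(18 - 12) ≡ 24/6 mod 47. 6⁻¹ ≡ 8 (mod 47), so λ ≡ 4.
  x = λ² - 12 - 18 = 16 - 30 ≡ 33; y = λ·(12 - 33) - 19 ≡ 38. → (33, 38)
5G: (33, 38) + (18, 43). λ = (43 - 38)/(18 - 33) ≡ 5/32 mod 47. 32⁻¹ ≡ 25 (mod 47), so λ ≡ 31.
  x = λ² - 33 - 18 = 961 - 51 ≡ 17; y = λ·(33 - 17) - 38 ≡ 35. → (17, 35)
6G: (17, 35) + (18, 43). λ = (43 - 35)/(18 - 17) ≡ 8/1 mod 47. 1⁻¹ ≡ 1 (mod 47) since 1·1 = 1 ≡ 1, so λ ≡ 8.
  x = λ² - 17 - 18 = 64 - 35 ≡ 29; y = λ·(17 - 29) - 35 ≡ 10. → (29, 10)
7G: (29, 10) + (18, 43). λ = (43 - 10)/(18 - 29) ≡ 33/36 mod 47. 36⁻¹ ≡ 17 (mod 47), so λ ≡ 44.
  x = λ² - 29 - 18 = 1936 - 47 ≡ 9; y = λ·(29 - 9) - 10 ≡ 24. → (9, 24)
8G: (9, 24) + (18, 43). λ = (43 - 24)/(18 - 9) ≡ 19/9 mod 47. 9⁻¹ ≡ 21 (mod 47), so λ ≡ 23.
  x = λ² - 9 - 18 = 529 - 27 ≡ 32; y = λ·(9 - 32) - 24 ≡ 11. → (32, 11)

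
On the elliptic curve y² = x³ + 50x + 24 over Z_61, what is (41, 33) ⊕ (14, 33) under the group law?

(41, 33) + (14, 33). λ = (33 - 33)/(14 - 41) ≡ 0/34 mod 61. 34⁻¹ ≡ 9 (mod 61), so λ ≡ 0.
  x = λ² - 41 - 14 = 0 - 55 ≡ 6; y = λ·(41 - 6) - 33 ≡ 28. → (6, 28)

(6, 28)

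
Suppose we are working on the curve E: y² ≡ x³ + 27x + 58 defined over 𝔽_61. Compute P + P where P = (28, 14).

(5, 47)

tangent at (28, 14): λ = (3·28² + 27)/(2·14) ≡ 0/28. 28⁻¹ ≡ 24 (mod 61), so λ ≡ 0·24 ≡ 0.
  x = λ² - 28 - 28 = 0 - 56 ≡ 5; y = λ·(28 - 5) - 14 ≡ 47. → (5, 47)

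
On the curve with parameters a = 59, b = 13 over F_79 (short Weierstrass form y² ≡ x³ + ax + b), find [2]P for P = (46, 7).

(76, 21)

tangent at (46, 7): λ = (3·46² + 59)/(2·7) ≡ 8/14. 14⁻¹ ≡ 17 (mod 79), so λ ≡ 8·17 ≡ 57.
  x = λ² - 46 - 46 = 3249 - 92 ≡ 76; y = λ·(46 - 76) - 7 ≡ 21. → (76, 21)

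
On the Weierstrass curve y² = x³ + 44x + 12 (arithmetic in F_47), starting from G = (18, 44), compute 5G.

(35, 24)

Repeated addition: build up to 5G.
2G: tangent at (18, 44): λ = (3·18² + 44)/(2·44) ≡ 29/41. 41⁻¹ ≡ 39 (mod 47), so λ ≡ 29·39 ≡ 3.
  x = λ² - 18 - 18 = 9 - 36 ≡ 20; y = λ·(18 - 20) - 44 ≡ 44. → (20, 44)
3G: (20, 44) + (18, 44). λ = (44 - 44)/(18 - 20) ≡ 0/45 mod 47. 45⁻¹ ≡ 23 (mod 47), so λ ≡ 0.
  x = λ² - 20 - 18 = 0 - 38 ≡ 9; y = λ·(20 - 9) - 44 ≡ 3. → (9, 3)
4G: (9, 3) + (18, 44). λ = (44 - 3)/(18 - 9) ≡ 41/9 mod 47. 9⁻¹ ≡ 21 (mod 47) since 9·21 = 189 ≡ 1, so λ ≡ 15.
  x = λ² - 9 - 18 = 225 - 27 ≡ 10; y = λ·(9 - 10) - 3 ≡ 29. → (10, 29)
5G: (10, 29) + (18, 44). λ = (44 - 29)/(18 - 10) ≡ 15/8 mod 47. 8⁻¹ ≡ 6 (mod 47), so λ ≡ 43.
  x = λ² - 10 - 18 = 1849 - 28 ≡ 35; y = λ·(10 - 35) - 29 ≡ 24. → (35, 24)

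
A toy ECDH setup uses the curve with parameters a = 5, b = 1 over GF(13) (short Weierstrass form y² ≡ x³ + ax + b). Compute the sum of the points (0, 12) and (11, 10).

(0, 12) + (11, 10). λ = (10 - 12)/(11 - 0) ≡ 11/11 mod 13. 11⁻¹ ≡ 6 (mod 13) since 11·6 = 66 ≡ 1, so λ ≡ 1.
  x = λ² - 0 - 11 = 1 - 11 ≡ 3; y = λ·(0 - 3) - 12 ≡ 11. → (3, 11)

(3, 11)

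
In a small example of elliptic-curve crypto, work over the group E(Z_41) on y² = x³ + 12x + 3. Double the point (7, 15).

(35, 17)

tangent at (7, 15): λ = (3·7² + 12)/(2·15) ≡ 36/30. 30⁻¹ ≡ 26 (mod 41), so λ ≡ 36·26 ≡ 34.
  x = λ² - 7 - 7 = 1156 - 14 ≡ 35; y = λ·(7 - 35) - 15 ≡ 17. → (35, 17)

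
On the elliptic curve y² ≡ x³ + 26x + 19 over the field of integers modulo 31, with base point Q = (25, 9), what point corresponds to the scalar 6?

(0, 22)

Double-and-add on 6 = (110)₂. Start with Q = (25, 9) for the leading 1-bit.
double: tangent at (25, 9): λ = (3·25² + 26)/(2·9) ≡ 10/18. 18⁻¹ ≡ 19 (mod 31) since 18·19 = 342 ≡ 1, so λ ≡ 10·19 ≡ 4.
  x = λ² - 25 - 25 = 16 - 50 ≡ 28; y = λ·(25 - 28) - 9 ≡ 10. → (28, 10)
add Q: (28, 10) + (25, 9). λ = (9 - 10)/(25 - 28) ≡ 30/28 mod 31. 28⁻¹ ≡ 10 (mod 31), so λ ≡ 21.
  x = λ² - 28 - 25 = 441 - 53 ≡ 16; y = λ·(28 - 16) - 10 ≡ 25. → (16, 25)
double: tangent at (16, 25): λ = (3·16² + 26)/(2·25) ≡ 19/19. 19⁻¹ ≡ 18 (mod 31), so λ ≡ 19·18 ≡ 1.
  x = λ² - 16 - 16 = 1 - 32 ≡ 0; y = λ·(16 - 0) - 25 ≡ 22. → (0, 22)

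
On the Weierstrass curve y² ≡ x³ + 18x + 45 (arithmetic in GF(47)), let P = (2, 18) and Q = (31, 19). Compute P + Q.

(42, 26)

(2, 18) + (31, 19). λ = (19 - 18)/(31 - 2) ≡ 1/29 mod 47. 29⁻¹ ≡ 13 (mod 47), so λ ≡ 13.
  x = λ² - 2 - 31 = 169 - 33 ≡ 42; y = λ·(2 - 42) - 18 ≡ 26. → (42, 26)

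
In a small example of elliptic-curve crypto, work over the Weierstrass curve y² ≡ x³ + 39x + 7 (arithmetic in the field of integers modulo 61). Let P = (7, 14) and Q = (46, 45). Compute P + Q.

(7, 14) + (46, 45). λ = (45 - 14)/(46 - 7) ≡ 31/39 mod 61. 39⁻¹ ≡ 36 (mod 61) since 39·36 = 1404 ≡ 1, so λ ≡ 18.
  x = λ² - 7 - 46 = 324 - 53 ≡ 27; y = λ·(7 - 27) - 14 ≡ 53. → (27, 53)

(27, 53)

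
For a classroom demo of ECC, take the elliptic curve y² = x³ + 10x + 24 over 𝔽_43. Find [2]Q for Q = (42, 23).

(16, 18)

tangent at (42, 23): λ = (3·42² + 10)/(2·23) ≡ 13/3. 3⁻¹ ≡ 29 (mod 43), so λ ≡ 13·29 ≡ 33.
  x = λ² - 42 - 42 = 1089 - 84 ≡ 16; y = λ·(42 - 16) - 23 ≡ 18. → (16, 18)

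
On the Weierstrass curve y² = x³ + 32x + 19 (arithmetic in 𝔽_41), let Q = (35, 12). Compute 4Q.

Repeated addition: build up to 4Q.
2Q: tangent at (35, 12): λ = (3·35² + 32)/(2·12) ≡ 17/24. 24⁻¹ ≡ 12 (mod 41) since 24·12 = 288 ≡ 1, so λ ≡ 17·12 ≡ 40.
  x = λ² - 35 - 35 = 1600 - 70 ≡ 13; y = λ·(35 - 13) - 12 ≡ 7. → (13, 7)
3Q: (13, 7) + (35, 12). λ = (12 - 7)/(35 - 13) ≡ 5/22 mod 41. 22⁻¹ ≡ 28 (mod 41), so λ ≡ 17.
  x = λ² - 13 - 35 = 289 - 48 ≡ 36; y = λ·(13 - 36) - 7 ≡ 12. → (36, 12)
4Q: (36, 12) + (35, 12). λ = (12 - 12)/(35 - 36) ≡ 0/40 mod 41. 40⁻¹ ≡ 40 (mod 41) since 40·40 = 1600 ≡ 1, so λ ≡ 0.
  x = λ² - 36 - 35 = 0 - 71 ≡ 11; y = λ·(36 - 11) - 12 ≡ 29. → (11, 29)

(11, 29)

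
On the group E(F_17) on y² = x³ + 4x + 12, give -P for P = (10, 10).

-(10, 10) = (10, -10 mod 17) = (10, 7).

(10, 7)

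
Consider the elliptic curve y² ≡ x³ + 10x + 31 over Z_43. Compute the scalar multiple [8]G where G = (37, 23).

(13, 6)

Double-and-add on 8 = (1000)₂. Start with G = (37, 23) for the leading 1-bit.
double: tangent at (37, 23): λ = (3·37² + 10)/(2·23) ≡ 32/3. 3⁻¹ ≡ 29 (mod 43) since 3·29 = 87 ≡ 1, so λ ≡ 32·29 ≡ 25.
  x = λ² - 37 - 37 = 625 - 74 ≡ 35; y = λ·(37 - 35) - 23 ≡ 27. → (35, 27)
double: tangent at (35, 27): λ = (3·35² + 10)/(2·27) ≡ 30/11. 11⁻¹ ≡ 4 (mod 43), so λ ≡ 30·4 ≡ 34.
  x = λ² - 35 - 35 = 1156 - 70 ≡ 11; y = λ·(35 - 11) - 27 ≡ 15. → (11, 15)
double: tangent at (11, 15): λ = (3·11² + 10)/(2·15) ≡ 29/30. 30⁻¹ ≡ 33 (mod 43) since 30·33 = 990 ≡ 1, so λ ≡ 29·33 ≡ 11.
  x = λ² - 11 - 11 = 121 - 22 ≡ 13; y = λ·(11 - 13) - 15 ≡ 6. → (13, 6)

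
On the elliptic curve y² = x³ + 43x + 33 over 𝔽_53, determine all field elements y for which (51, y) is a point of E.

none

x³ + 43x + 33 = 134877 ≡ 45 (mod 53).
45 is a non-residue mod 53; no y exists.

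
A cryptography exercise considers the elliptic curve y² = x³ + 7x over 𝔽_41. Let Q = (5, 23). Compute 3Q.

Repeated addition: build up to 3Q.
2Q: tangent at (5, 23): λ = (3·5² + 7)/(2·23) ≡ 0/5. 5⁻¹ ≡ 33 (mod 41) since 5·33 = 165 ≡ 1, so λ ≡ 0·33 ≡ 0.
  x = λ² - 5 - 5 = 0 - 10 ≡ 31; y = λ·(5 - 31) - 23 ≡ 18. → (31, 18)
3Q: (31, 18) + (5, 23). λ = (23 - 18)/(5 - 31) ≡ 5/15 mod 41. 15⁻¹ ≡ 11 (mod 41), so λ ≡ 14.
  x = λ² - 31 - 5 = 196 - 36 ≡ 37; y = λ·(31 - 37) - 18 ≡ 21. → (37, 21)

(37, 21)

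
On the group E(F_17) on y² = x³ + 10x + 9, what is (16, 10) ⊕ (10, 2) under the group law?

(16, 10) + (10, 2). λ = (2 - 10)/(10 - 16) ≡ 9/11 mod 17. 11⁻¹ ≡ 14 (mod 17), so λ ≡ 7.
  x = λ² - 16 - 10 = 49 - 26 ≡ 6; y = λ·(16 - 6) - 10 ≡ 9. → (6, 9)

(6, 9)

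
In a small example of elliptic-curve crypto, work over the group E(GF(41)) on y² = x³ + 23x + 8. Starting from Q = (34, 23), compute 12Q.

(14, 32)

Double-and-add on 12 = (1100)₂. Start with Q = (34, 23) for the leading 1-bit.
double: tangent at (34, 23): λ = (3·34² + 23)/(2·23) ≡ 6/5. 5⁻¹ ≡ 33 (mod 41), so λ ≡ 6·33 ≡ 34.
  x = λ² - 34 - 34 = 1156 - 68 ≡ 22; y = λ·(34 - 22) - 23 ≡ 16. → (22, 16)
add Q: (22, 16) + (34, 23). λ = (23 - 16)/(34 - 22) ≡ 7/12 mod 41. 12⁻¹ ≡ 24 (mod 41), so λ ≡ 4.
  x = λ² - 22 - 34 = 16 - 56 ≡ 1; y = λ·(22 - 1) - 16 ≡ 27. → (1, 27)
double: tangent at (1, 27): λ = (3·1² + 23)/(2·27) ≡ 26/13. 13⁻¹ ≡ 19 (mod 41), so λ ≡ 26·19 ≡ 2.
  x = λ² - 1 - 1 = 4 - 2 ≡ 2; y = λ·(1 - 2) - 27 ≡ 12. → (2, 12)
double: tangent at (2, 12): λ = (3·2² + 23)/(2·12) ≡ 35/24. 24⁻¹ ≡ 12 (mod 41) since 24·12 = 288 ≡ 1, so λ ≡ 35·12 ≡ 10.
  x = λ² - 2 - 2 = 100 - 4 ≡ 14; y = λ·(2 - 14) - 12 ≡ 32. → (14, 32)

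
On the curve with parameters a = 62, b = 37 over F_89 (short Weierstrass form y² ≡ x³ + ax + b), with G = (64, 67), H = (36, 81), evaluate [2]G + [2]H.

First 2G:
Repeated addition: build up to 2G.
2G: tangent at (64, 67): λ = (3·64² + 62)/(2·67) ≡ 68/45. 45⁻¹ ≡ 2 (mod 89) since 45·2 = 90 ≡ 1, so λ ≡ 68·2 ≡ 47.
  x = λ² - 64 - 64 = 2209 - 128 ≡ 34; y = λ·(64 - 34) - 67 ≡ 8. → (34, 8)
2G = (34, 8).
Next 2H:
Repeated addition: build up to 2H.
2H: tangent at (36, 81): λ = (3·36² + 62)/(2·81) ≡ 34/73. 73⁻¹ ≡ 50 (mod 89), so λ ≡ 34·50 ≡ 9.
  x = λ² - 36 - 36 = 81 - 72 ≡ 9; y = λ·(36 - 9) - 81 ≡ 73. → (9, 73)
2H = (9, 73).
Finally 2G + 2H:
(34, 8) + (9, 73). λ = (73 - 8)/(9 - 34) ≡ 65/64 mod 89. 64⁻¹ ≡ 32 (mod 89) since 64·32 = 2048 ≡ 1, so λ ≡ 33.
  x = λ² - 34 - 9 = 1089 - 43 ≡ 67; y = λ·(34 - 67) - 8 ≡ 60. → (67, 60)

(67, 60)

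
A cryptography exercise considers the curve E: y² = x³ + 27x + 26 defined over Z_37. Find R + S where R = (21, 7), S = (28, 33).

(21, 7) + (28, 33). λ = (33 - 7)/(28 - 21) ≡ 26/7 mod 37. 7⁻¹ ≡ 16 (mod 37), so λ ≡ 9.
  x = λ² - 21 - 28 = 81 - 49 ≡ 32; y = λ·(21 - 32) - 7 ≡ 5. → (32, 5)

(32, 5)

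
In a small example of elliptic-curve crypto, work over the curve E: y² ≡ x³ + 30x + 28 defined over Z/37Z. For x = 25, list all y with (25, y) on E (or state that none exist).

x³ + 30x + 28 = 16403 ≡ 12 (mod 37).
Square roots of 12 mod 37: 7 and 30 (since 7² = 49 ≡ 12).

7, 30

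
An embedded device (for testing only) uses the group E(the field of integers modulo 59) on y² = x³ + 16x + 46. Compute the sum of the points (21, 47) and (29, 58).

(45, 38)

(21, 47) + (29, 58). λ = (58 - 47)/(29 - 21) ≡ 11/8 mod 59. 8⁻¹ ≡ 37 (mod 59) since 8·37 = 296 ≡ 1, so λ ≡ 53.
  x = λ² - 21 - 29 = 2809 - 50 ≡ 45; y = λ·(21 - 45) - 47 ≡ 38. → (45, 38)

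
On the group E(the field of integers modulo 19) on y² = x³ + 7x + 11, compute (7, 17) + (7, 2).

The two points share x = 7 and their y-coordinates satisfy 17 + 2 ≡ 0 (mod 19), so they are inverses. Their sum is ∞.

O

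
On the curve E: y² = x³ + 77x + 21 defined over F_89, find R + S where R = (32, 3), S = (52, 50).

(32, 3) + (52, 50). λ = (50 - 3)/(52 - 32) ≡ 47/20 mod 89. 20⁻¹ ≡ 49 (mod 89), so λ ≡ 78.
  x = λ² - 32 - 52 = 6084 - 84 ≡ 37; y = λ·(32 - 37) - 3 ≡ 52. → (37, 52)

(37, 52)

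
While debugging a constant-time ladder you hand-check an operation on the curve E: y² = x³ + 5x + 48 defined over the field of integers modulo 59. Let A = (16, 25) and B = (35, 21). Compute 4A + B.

First 4A:
Repeated addition: build up to 4A.
2A: tangent at (16, 25): λ = (3·16² + 5)/(2·25) ≡ 6/50. 50⁻¹ ≡ 13 (mod 59) since 50·13 = 650 ≡ 1, so λ ≡ 6·13 ≡ 19.
  x = λ² - 16 - 16 = 361 - 32 ≡ 34; y = λ·(16 - 34) - 25 ≡ 46. → (34, 46)
3A: (34, 46) + (16, 25). λ = (25 - 46)/(16 - 34) ≡ 38/41 mod 59. 41⁻¹ ≡ 36 (mod 59) since 41·36 = 1476 ≡ 1, so λ ≡ 11.
  x = λ² - 34 - 16 = 121 - 50 ≡ 12; y = λ·(34 - 12) - 46 ≡ 19. → (12, 19)
4A: (12, 19) + (16, 25). λ = (25 - 19)/(16 - 12) ≡ 6/4 mod 59. 4⁻¹ ≡ 15 (mod 59), so λ ≡ 31.
  x = λ² - 12 - 16 = 961 - 28 ≡ 48; y = λ·(12 - 48) - 19 ≡ 45. → (48, 45)
4A = (48, 45).
Finally 4A + B:
(48, 45) + (35, 21). λ = (21 - 45)/(35 - 48) ≡ 35/46 mod 59. 46⁻¹ ≡ 9 (mod 59), so λ ≡ 20.
  x = λ² - 48 - 35 = 400 - 83 ≡ 22; y = λ·(48 - 22) - 45 ≡ 3. → (22, 3)

(22, 3)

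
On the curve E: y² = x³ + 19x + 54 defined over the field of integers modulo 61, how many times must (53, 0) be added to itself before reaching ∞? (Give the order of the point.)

2P: (53, 0) + (53, 0): same x and y₁ ≡ -y₂, so the sum is ∞.
2P = ∞, so the order is 2.

2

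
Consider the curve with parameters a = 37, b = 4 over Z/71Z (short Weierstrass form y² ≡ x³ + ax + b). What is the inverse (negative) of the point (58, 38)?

(58, 33)

-(58, 38) = (58, -38 mod 71) = (58, 33).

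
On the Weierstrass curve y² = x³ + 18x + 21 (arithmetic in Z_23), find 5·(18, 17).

(19, 0)

Write P = (18, 17).
Repeated addition: build up to 5P.
2P: tangent at (18, 17): λ = (3·18² + 18)/(2·17) ≡ 1/11. 11⁻¹ ≡ 21 (mod 23), so λ ≡ 1·21 ≡ 21.
  x = λ² - 18 - 18 = 441 - 36 ≡ 14; y = λ·(18 - 14) - 17 ≡ 21. → (14, 21)
3P: (14, 21) + (18, 17). λ = (17 - 21)/(18 - 14) ≡ 19/4 mod 23. 4⁻¹ ≡ 6 (mod 23), so λ ≡ 22.
  x = λ² - 14 - 18 = 484 - 32 ≡ 15; y = λ·(14 - 15) - 21 ≡ 3. → (15, 3)
4P: (15, 3) + (18, 17). λ = (17 - 3)/(18 - 15) ≡ 14/3 mod 23. 3⁻¹ ≡ 8 (mod 23) since 3·8 = 24 ≡ 1, so λ ≡ 20.
  x = λ² - 15 - 18 = 400 - 33 ≡ 22; y = λ·(15 - 22) - 3 ≡ 18. → (22, 18)
5P: (22, 18) + (18, 17). λ = (17 - 18)/(18 - 22) ≡ 22/19 mod 23. 19⁻¹ ≡ 17 (mod 23), so λ ≡ 6.
  x = λ² - 22 - 18 = 36 - 40 ≡ 19; y = λ·(22 - 19) - 18 ≡ 0. → (19, 0)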